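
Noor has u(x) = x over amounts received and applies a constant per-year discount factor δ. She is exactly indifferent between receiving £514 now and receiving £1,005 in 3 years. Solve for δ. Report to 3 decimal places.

Equating discounted utilities: u(514) = δ^3·u(1005) ⇒ δ^3 = u(514)/u(1005).
With u(x) = x: δ^3 = 514/1005 = 0.51144.
So δ = 0.51144^(1/3) ≈ 0.800.

δ ≈ 0.800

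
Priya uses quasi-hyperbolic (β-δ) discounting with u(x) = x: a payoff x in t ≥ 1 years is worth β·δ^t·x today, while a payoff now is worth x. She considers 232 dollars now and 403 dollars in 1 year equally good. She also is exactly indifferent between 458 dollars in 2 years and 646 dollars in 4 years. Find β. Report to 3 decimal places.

The second indifference involves only future payoffs, so β cancels: β·δ^2·458 = β·δ^4·646, giving δ^2 = 458/646 = 0.70898, so δ = 0.84201.
The first indifference: 232 = β·δ·403, so β = 232/(δ·403) = 232/(0.84201·403) ≈ 0.684.

β ≈ 0.684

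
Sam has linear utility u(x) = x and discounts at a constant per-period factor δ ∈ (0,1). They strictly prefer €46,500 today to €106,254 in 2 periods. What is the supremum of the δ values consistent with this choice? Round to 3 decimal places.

δ < 0.662

The preference means 46500 > δ^2·106254.
So δ^2 < 46500/106254 = 0.43763; taking the square root of both positive sides preserves the inequality.
δ < (46500/106254)^(1/2) ≈ 0.662.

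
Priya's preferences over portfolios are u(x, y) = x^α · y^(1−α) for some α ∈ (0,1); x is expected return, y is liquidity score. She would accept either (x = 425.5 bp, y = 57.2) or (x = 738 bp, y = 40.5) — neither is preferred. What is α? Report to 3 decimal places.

α ≈ 0.385

Indifference: 425.5^α · 57.2^(1−α) = 738^α · 40.5^(1−α).
(425.5/738)^α = (40.5/57.2)^(1−α); take logs: α·ln(425.5/738) = (1−α)·ln(40.5/57.2), i.e. α·-0.550679 = (1−α)·-0.345252.
With A = -0.550679 and B = -0.345252: α·A = (1−α)·B, so α = B/(A+B) = -0.345252/-0.895931 ≈ 0.385.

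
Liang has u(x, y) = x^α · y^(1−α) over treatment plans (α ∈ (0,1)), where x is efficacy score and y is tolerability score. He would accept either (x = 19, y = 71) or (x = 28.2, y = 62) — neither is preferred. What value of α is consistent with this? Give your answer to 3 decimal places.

The Cobb–Douglas utilities coincide, so 19^α·71^(1−α) = 28.2^α·62^(1−α).
Taking logs: α·ln 19 + (1−α)·ln 71 = α·ln 28.2 + (1−α)·ln 62, i.e. α·-0.394883 = (1−α)·-0.135545.
With A = -0.394883 and B = -0.135545: α·A = (1−α)·B, so α = B/(A+B) = -0.135545/-0.530428 ≈ 0.256.

α ≈ 0.256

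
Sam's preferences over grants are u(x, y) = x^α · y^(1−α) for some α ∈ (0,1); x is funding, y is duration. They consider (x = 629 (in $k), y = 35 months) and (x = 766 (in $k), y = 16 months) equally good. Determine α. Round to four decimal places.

α ≈ 0.7989

The Cobb–Douglas utilities coincide, so 629^α·35^(1−α) = 766^α·16^(1−α).
(629/766)^α = (16/35)^(1−α); take logs: α·ln(629/766) = (1−α)·ln(16/35), i.e. α·-0.1970509 = (1−α)·-0.7827593.
So α/(1−α) = (-0.7827593)/(-0.1970509) = 3.9723711, and α = 3.9723711/4.9723711 ≈ 0.7989.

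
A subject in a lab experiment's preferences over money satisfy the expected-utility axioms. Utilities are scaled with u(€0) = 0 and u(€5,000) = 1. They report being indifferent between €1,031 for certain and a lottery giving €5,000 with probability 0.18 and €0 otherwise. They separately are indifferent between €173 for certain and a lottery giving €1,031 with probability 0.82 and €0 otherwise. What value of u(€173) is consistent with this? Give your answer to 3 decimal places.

The first gamble pins u(€1,031): it must equal 0.18·1 + 0.82·0 = 0.18.
The second indifference gives u(€173) = 0.82·u(€1,031) + 0.18·u(€0) = 0.82·0.18 + 0.18·0.00 = 0.1476.

0.148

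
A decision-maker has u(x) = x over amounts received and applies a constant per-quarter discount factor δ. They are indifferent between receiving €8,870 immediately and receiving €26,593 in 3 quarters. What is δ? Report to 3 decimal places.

δ ≈ 0.694

Equating discounted utilities: u(8870) = δ^3·u(26593) ⇒ δ^3 = u(8870)/u(26593).
With u(x) = x: δ^3 = 8870/26593 = 0.33355.
Taking the cube root: δ = 0.33355^(1/3) ≈ 0.694.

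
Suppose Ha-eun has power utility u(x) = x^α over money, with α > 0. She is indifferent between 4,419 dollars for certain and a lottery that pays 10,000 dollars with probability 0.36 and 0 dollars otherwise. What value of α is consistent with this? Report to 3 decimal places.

α ≈ 1.251

The lottery's expected utility is 0.36·u(10000) + 0.64·u(0) = 0.36·10000^α (since u(0) = 0 for α > 0).
Setting u(4419) equal to that: 4419^α = 0.36·10000^α ⇒ (4419/10000)^α = 0.36.
Take logs: α = ln 0.36 / ln(4419/10000) ≈ 1.25099.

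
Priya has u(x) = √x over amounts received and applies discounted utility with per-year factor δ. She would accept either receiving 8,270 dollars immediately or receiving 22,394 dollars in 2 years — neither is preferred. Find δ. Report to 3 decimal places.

δ ≈ 0.780

Indifference means u(8270) = δ^2 · u(22394), so δ^2 = u(8270)/u(22394).
With u(x) = √x: δ^2 = √8270/√22394 = √(8270/22394) = 0.60770.
Taking the square root: δ = 0.60770^(1/2) ≈ 0.780.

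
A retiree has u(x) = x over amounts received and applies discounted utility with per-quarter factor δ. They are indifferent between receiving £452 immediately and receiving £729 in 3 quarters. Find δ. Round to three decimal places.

δ ≈ 0.853

The payoff in 3 quarters is discounted by δ^3, so u(452) = δ^3·u(729) and δ^3 = u(452)/u(729).
With u(x) = x: δ^3 = 452/729 = 0.62003.
So δ = 0.62003^(1/3) ≈ 0.853.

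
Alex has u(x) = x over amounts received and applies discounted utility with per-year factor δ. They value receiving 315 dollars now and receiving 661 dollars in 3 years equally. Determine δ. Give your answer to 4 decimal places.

Indifference means u(315) = δ^3 · u(661), so δ^3 = u(315)/u(661).
With u(x) = x: δ^3 = 315/661 = 0.47655.
Taking the cube root: δ = 0.47655^(1/3) ≈ 0.7811.

δ ≈ 0.7811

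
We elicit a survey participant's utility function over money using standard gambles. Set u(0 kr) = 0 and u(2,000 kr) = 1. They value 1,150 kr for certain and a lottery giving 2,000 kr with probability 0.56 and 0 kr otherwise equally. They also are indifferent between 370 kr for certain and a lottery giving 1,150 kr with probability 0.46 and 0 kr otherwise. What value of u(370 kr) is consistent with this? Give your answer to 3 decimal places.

0.258

From the first indifference, u(1,150 kr) = 0.56·u(2,000 kr) + 0.44·u(0 kr) = 0.56·1 + 0.44·0 = 0.56.
The second indifference gives u(370 kr) = 0.46·u(1,150 kr) + 0.54·u(0 kr) = 0.46·0.56 + 0.54·0.00 = 0.2576.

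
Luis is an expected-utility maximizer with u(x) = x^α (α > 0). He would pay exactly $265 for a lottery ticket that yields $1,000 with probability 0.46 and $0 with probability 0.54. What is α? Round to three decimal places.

α ≈ 0.585

Since u(0) = 0, the lottery's EU is 0.46·1000^α.
Setting u(265) equal to that: 265^α = 0.46·1000^α ⇒ (265/1000)^α = 0.46.
Take logs: α = ln 0.46 / ln(265/1000) ≈ 0.58472.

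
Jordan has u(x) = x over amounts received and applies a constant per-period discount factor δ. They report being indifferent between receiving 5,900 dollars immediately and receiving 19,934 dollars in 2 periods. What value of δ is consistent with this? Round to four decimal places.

δ ≈ 0.5440

Indifference means u(5900) = δ^2 · u(19934), so δ^2 = u(5900)/u(19934).
With u(x) = x: δ^2 = 5900/19934 = 0.29598.
Taking the square root: δ = 0.29598^(1/2) ≈ 0.5440.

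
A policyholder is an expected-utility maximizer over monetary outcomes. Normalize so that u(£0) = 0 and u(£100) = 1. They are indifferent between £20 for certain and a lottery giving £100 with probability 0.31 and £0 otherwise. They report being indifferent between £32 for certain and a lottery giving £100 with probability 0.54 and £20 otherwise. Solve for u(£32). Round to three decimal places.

0.683

The first gamble pins u(£20): it must equal 0.31·1 + 0.69·0 = 0.31.
The second indifference gives u(£32) = 0.54·u(£100) + 0.46·u(£20) = 0.54·1.00 + 0.46·0.31 = 0.6826.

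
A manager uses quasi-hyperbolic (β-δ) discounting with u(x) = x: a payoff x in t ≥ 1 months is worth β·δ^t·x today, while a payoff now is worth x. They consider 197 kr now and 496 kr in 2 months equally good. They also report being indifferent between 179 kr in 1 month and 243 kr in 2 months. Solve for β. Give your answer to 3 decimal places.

β ≈ 0.732

Both payoffs in the second observation are in the future, so β drops out: δ^1·179 = δ^2·243 ⇒ δ = 179/243 = 0.73663.
Now use the now-vs-future pair: 197 = β·δ^2·496 gives β = 197/(0.54262·496) ≈ 0.732.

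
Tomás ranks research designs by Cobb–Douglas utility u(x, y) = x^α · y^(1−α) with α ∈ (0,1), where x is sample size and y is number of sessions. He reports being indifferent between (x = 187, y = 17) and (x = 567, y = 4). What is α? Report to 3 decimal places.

α ≈ 0.566

Indifference: 187^α · 17^(1−α) = 567^α · 4^(1−α).
Taking logs: α·ln 187 + (1−α)·ln 17 = α·ln 567 + (1−α)·ln 4, i.e. α·-1.109251 = (1−α)·-1.446919.
With A = -1.109251 and B = -1.446919: α·A = (1−α)·B, so α = B/(A+B) = -1.446919/-2.556170 ≈ 0.566.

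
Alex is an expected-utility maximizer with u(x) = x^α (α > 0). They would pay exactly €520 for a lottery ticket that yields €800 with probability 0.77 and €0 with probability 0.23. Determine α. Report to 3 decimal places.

The lottery's expected utility is 0.77·u(800) + 0.23·u(0) = 0.77·800^α (since u(0) = 0 for α > 0).
Setting u(520) equal to that: 520^α = 0.77·800^α ⇒ (520/800)^α = 0.77.
Take logs: α = ln 0.77 / ln(520/800) ≈ 0.60672.

α ≈ 0.607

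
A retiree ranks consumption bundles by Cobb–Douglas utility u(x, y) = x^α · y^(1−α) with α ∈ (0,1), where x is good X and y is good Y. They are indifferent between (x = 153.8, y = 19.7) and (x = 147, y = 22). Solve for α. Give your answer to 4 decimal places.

The Cobb–Douglas utilities coincide, so 153.8^α·19.7^(1−α) = 147^α·22^(1−α).
(153.8/147)^α = (22/19.7)^(1−α); take logs: α·ln(153.8/147) = (1−α)·ln(22/19.7), i.e. α·0.0452205 = (1−α)·0.1104238.
Thus α·(0.1556443) = 0.1104238, so α = 0.1104238/0.1556443 ≈ 0.7095.

α ≈ 0.7095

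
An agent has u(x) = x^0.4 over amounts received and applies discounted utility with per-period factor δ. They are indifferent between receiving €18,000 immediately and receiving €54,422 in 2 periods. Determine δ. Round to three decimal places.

δ ≈ 0.801

Indifference means u(18000) = δ^2 · u(54422), so δ^2 = u(18000)/u(54422).
Since u(x) = x^0.4, δ^2 = (18000/54422)^0.4 = 0.33075^0.4 = 0.64239.
Taking the square root: δ = 0.64239^(1/2) ≈ 0.801.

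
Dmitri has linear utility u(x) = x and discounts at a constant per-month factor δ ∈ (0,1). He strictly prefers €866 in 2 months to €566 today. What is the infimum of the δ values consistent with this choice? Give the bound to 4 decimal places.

δ > 0.8084

Under u(x) = x this choice says 566 < δ^2·866.
Dividing by 866: δ^2 > 0.65358. Both sides are positive, so the square root keeps the direction.
δ > 0.65358^(1/2) = 0.8084.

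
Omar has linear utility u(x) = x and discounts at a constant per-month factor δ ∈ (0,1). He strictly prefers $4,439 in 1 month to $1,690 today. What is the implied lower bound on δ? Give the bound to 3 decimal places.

δ > 0.381

Under u(x) = x this choice says 1690 < δ·4439.
So δ > 1690/4439 = 0.38072.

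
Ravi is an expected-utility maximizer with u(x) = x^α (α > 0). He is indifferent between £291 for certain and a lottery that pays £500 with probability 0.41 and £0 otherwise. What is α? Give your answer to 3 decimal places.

EU(lottery) = 0.41·500^α + 0.59·0 = 0.41·500^α.
Setting u(291) equal to that: 291^α = 0.41·500^α ⇒ (291/500)^α = 0.41.
Taking logs: α·ln(291/500) = ln(0.41), so α = -0.891598 / -0.541285 ≈ 1.647.

α ≈ 1.647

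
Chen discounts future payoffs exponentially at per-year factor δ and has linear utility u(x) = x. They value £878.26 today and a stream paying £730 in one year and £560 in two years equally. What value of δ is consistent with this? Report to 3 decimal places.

δ ≈ 0.760

Present value of the stream is 730·δ + 560·δ². Indifference gives 730δ + 560δ² = 878.26.
Rearranged: 560δ² + 730δ − 878.26 = 0.
By the quadratic formula (taking the positive root), δ = (−730 + √2500202.40) / 1120 ≈ 0.760.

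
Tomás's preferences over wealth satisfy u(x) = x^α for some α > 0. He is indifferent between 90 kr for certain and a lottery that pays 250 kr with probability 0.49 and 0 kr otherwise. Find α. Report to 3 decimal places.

α ≈ 0.698

Since u(0) = 0, the lottery's EU is 0.49·250^α.
Equating: 90^α = 0.49·250^α, i.e. 0.3600^α = 0.49.
Taking logs: α·ln(90/250) = ln(0.49), so α = -0.713350 / -1.021651 ≈ 0.698.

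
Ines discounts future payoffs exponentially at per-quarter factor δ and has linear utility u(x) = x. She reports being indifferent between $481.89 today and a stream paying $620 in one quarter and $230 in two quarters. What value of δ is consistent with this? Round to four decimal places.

Equating present values: 481.89 = 620δ + 230δ².
So 230δ² + 620δ − 481.89 = 0.
By the quadratic formula (taking the positive root), δ = (−620 + √827738.80) / 460 ≈ 0.6300.

δ ≈ 0.6300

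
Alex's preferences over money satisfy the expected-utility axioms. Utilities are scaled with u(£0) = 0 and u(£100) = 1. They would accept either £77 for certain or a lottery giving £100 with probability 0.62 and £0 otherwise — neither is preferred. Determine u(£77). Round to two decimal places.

By the standard-gamble method, u(£77) is just the indifference probability on the best outcome: 0.62.

0.62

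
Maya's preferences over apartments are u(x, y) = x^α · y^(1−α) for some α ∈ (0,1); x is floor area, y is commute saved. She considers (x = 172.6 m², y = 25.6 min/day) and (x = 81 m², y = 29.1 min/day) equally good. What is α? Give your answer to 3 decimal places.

Indifference: 172.6^α · 25.6^(1−α) = 81^α · 29.1^(1−α).
Taking logs: α·ln 172.6 + (1−α)·ln 25.6 = α·ln 81 + (1−α)·ln 29.1, i.e. α·0.756528 = (1−α)·0.128146.
With A = 0.756528 and B = 0.128146: α·A = (1−α)·B, so α = B/(A+B) = 0.128146/0.884674 ≈ 0.145.

α ≈ 0.145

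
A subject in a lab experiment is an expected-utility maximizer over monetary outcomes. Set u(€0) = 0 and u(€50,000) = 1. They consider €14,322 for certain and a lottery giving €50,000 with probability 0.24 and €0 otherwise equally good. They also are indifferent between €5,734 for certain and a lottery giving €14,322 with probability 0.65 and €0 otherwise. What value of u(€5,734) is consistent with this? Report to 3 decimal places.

0.156

From the first indifference, u(€14,322) = 0.24·u(€50,000) + 0.76·u(€0) = 0.24·1 + 0.76·0 = 0.24.
Then u(€5,734) = 0.65·u(€14,322) + 0.35·u(€0) = 0.65·0.24 + 0.35·0.00 = 0.1560.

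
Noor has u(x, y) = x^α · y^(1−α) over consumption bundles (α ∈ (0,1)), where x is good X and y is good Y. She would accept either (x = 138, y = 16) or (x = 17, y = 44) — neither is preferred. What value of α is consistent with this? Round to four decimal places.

α ≈ 0.3257

Indifference: 138^α · 16^(1−α) = 17^α · 44^(1−α).
(138/17)^α = (44/16)^(1−α); take logs: α·ln(138/17) = (1−α)·ln(44/16), i.e. α·2.0940403 = (1−α)·1.0116009.
Thus α·(3.1056412) = 1.0116009, so α = 1.0116009/3.1056412 ≈ 0.3257.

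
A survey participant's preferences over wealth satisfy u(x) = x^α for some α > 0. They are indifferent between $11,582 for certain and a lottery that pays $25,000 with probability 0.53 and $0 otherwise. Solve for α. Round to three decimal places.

α ≈ 0.825

The lottery's expected utility is 0.53·u(25000) + 0.47·u(0) = 0.53·25000^α (since u(0) = 0 for α > 0).
Equating: 11582^α = 0.53·25000^α, i.e. 0.4633^α = 0.53.
Taking logs: α·ln(11582/25000) = ln(0.53), so α = -0.634878 / -0.769424 ≈ 0.825.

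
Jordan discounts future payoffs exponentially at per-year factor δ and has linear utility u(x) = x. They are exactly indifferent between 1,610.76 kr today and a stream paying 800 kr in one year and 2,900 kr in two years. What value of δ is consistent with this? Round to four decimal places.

Present value of the stream is 800·δ + 2900·δ². Indifference gives 800δ + 2900δ² = 1610.76.
Rearranged: 2900δ² + 800δ − 1610.76 = 0.
The positive root is δ = [−800 + √(800² + 4·2900·1610.76)] / (2·2900) = (−800 + 4396.000)/5800 ≈ 0.6200.

δ ≈ 0.6200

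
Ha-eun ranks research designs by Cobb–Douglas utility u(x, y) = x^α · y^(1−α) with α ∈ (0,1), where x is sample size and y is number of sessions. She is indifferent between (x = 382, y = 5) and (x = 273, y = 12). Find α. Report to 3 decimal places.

Set the two utilities equal: 382^α·5^(1−α) = 273^α·12^(1−α).
(382/273)^α = (12/5)^(1−α); take logs: α·ln(382/273) = (1−α)·ln(12/5), i.e. α·0.335949 = (1−α)·0.875469.
So α/(1−α) = (0.875469)/(0.335949) = 2.605958, and α = 2.605958/3.605958 ≈ 0.723.

α ≈ 0.723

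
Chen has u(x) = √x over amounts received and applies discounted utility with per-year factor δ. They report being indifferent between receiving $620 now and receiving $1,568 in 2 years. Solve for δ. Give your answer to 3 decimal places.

δ ≈ 0.793

The payoff in 2 years is discounted by δ^2, so u(620) = δ^2·u(1568) and δ^2 = u(620)/u(1568).
With u(x) = √x: δ^2 = √620/√1568 = √(620/1568) = 0.62881.
Taking the square root: δ = 0.62881^(1/2) ≈ 0.793.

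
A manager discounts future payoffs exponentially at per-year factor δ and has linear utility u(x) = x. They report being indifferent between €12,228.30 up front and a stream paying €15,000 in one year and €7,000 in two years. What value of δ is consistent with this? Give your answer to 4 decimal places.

The stream is worth 15000δ + 7000δ² today, so 15000δ + 7000δ² = 12228.30.
That is, 7000δ² + 15000δ − 12228.30 = 0, a quadratic in δ.
By the quadratic formula (taking the positive root), δ = (−15000 + √567392400.00) / 14000 ≈ 0.6300.

δ ≈ 0.6300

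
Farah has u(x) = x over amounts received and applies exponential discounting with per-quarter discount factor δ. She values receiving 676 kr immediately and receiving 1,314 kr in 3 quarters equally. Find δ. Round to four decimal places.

δ ≈ 0.8013

Indifference means u(676) = δ^3 · u(1314), so δ^3 = u(676)/u(1314).
With u(x) = x: δ^3 = 676/1314 = 0.51446.
So δ = 0.51446^(1/3) ≈ 0.8013.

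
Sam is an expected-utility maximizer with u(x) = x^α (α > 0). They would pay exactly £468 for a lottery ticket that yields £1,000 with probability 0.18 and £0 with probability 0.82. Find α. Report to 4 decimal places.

α ≈ 2.2584

EU(lottery) = 0.18·1000^α + 0.82·0 = 0.18·1000^α.
Indifference: 468^α = 0.18·1000^α, so (468/1000)^α = 0.18.
Taking logs: α·ln(468/1000) = ln(0.18), so α = -1.7147984 / -0.7592870 ≈ 2.2584.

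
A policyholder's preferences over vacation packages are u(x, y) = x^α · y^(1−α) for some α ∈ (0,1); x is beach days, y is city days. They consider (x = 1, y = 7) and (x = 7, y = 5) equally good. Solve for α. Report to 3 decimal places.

Set the two utilities equal: 1^α·7^(1−α) = 7^α·5^(1−α).
(1/7)^α = (5/7)^(1−α); take logs: α·ln(1/7) = (1−α)·ln(5/7), i.e. α·-1.945910 = (1−α)·-0.336472.
So α/(1−α) = (-0.336472)/(-1.945910) = 0.172912, and α = 0.172912/1.172912 ≈ 0.147.

α ≈ 0.147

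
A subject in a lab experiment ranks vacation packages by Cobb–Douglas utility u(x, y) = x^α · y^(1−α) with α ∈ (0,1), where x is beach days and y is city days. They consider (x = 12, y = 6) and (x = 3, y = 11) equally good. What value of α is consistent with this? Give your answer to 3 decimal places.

Set the two utilities equal: 12^α·6^(1−α) = 3^α·11^(1−α).
(12/3)^α = (11/6)^(1−α); take logs: α·ln(12/3) = (1−α)·ln(11/6), i.e. α·1.386294 = (1−α)·0.606136.
So α/(1−α) = (0.606136)/(1.386294) = 0.437235, and α = 0.437235/1.437235 ≈ 0.304.

α ≈ 0.304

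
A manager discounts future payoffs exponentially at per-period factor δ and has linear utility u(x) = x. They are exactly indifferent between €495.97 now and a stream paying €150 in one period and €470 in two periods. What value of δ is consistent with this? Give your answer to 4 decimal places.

Present value of the stream is 150·δ + 470·δ². Indifference gives 150δ + 470δ² = 495.97.
So 470δ² + 150δ − 495.97 = 0.
By the quadratic formula (taking the positive root), δ = (−150 + √954923.60) / 940 ≈ 0.8800.

δ ≈ 0.8800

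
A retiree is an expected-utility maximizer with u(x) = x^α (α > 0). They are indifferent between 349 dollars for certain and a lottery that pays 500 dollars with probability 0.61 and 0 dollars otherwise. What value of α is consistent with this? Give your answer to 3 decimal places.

α ≈ 1.375

Since u(0) = 0, the lottery's EU is 0.61·500^α.
Setting u(349) equal to that: 349^α = 0.61·500^α ⇒ (349/500)^α = 0.61.
α = ln(0.61) / ln(349/500) = -0.494296/-0.359536 ≈ 1.375.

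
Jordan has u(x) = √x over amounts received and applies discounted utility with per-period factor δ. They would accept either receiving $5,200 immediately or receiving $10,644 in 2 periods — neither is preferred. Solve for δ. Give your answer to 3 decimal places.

δ ≈ 0.836

The payoff in 2 periods is discounted by δ^2, so u(5200) = δ^2·u(10644) and δ^2 = u(5200)/u(10644).
Since u(x) = √x, δ^2 = √(5200/10644) = 0.69896.
So δ = 0.69896^(1/2) ≈ 0.836.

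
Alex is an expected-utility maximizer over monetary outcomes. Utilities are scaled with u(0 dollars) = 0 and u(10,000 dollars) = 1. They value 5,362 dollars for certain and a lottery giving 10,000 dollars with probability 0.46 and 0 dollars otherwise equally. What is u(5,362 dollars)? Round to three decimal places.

0.460

u(5,362 dollars) equals the lottery's expected utility: 0.46·1 + 0.54·0 = 0.46.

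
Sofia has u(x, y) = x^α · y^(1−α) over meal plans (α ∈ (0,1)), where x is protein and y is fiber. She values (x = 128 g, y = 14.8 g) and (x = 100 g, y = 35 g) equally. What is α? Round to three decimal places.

α ≈ 0.777

The Cobb–Douglas utilities coincide, so 128^α·14.8^(1−α) = 100^α·35^(1−α).
Taking logs: α·ln 128 + (1−α)·ln 14.8 = α·ln 100 + (1−α)·ln 35, i.e. α·0.246860 = (1−α)·0.860721.
Thus α·(1.107581) = 0.860721, so α = 0.860721/1.107581 ≈ 0.777.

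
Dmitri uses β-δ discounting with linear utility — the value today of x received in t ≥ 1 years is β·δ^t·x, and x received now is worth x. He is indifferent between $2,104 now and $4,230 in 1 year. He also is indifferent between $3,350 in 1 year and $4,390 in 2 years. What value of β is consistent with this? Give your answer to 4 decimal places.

From the later pair, β·δ^1·3350 = β·δ^2·4390; dividing through, δ = 3350/4390 = 0.76310.
The first indifference: 2104 = β·δ·4230, so β = 2104/(δ·4230) = 2104/(0.76310·4230) ≈ 0.6518.

β ≈ 0.6518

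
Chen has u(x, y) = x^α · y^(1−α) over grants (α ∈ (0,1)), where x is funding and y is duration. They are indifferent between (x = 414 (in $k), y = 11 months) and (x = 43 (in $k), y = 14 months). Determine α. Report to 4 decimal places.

α ≈ 0.0962

Set the two utilities equal: 414^α·11^(1−α) = 43^α·14^(1−α).
(414/43)^α = (14/11)^(1−α); take logs: α·ln(414/43) = (1−α)·ln(14/11), i.e. α·2.2646659 = (1−α)·0.2411621.
So α/(1−α) = (0.2411621)/(2.2646659) = 0.1064890, and α = 0.1064890/1.1064890 ≈ 0.0962.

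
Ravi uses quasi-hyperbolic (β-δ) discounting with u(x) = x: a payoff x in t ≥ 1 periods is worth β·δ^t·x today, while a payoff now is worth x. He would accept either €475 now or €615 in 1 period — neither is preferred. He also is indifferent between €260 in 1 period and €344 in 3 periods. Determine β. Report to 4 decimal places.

From the later pair, β·δ^1·260 = β·δ^3·344; dividing through, δ^2 = 260/344 = 0.75581, so δ = 0.86938.
Substituting δ into 475 = β·δ·615: β = 475/(534.666) ≈ 0.8884.

β ≈ 0.8884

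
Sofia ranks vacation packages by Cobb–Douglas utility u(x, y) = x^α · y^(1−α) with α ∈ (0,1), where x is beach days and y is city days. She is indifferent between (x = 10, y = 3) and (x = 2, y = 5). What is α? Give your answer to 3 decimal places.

Set the two utilities equal: 10^α·3^(1−α) = 2^α·5^(1−α).
Taking logs: α·ln 10 + (1−α)·ln 3 = α·ln 2 + (1−α)·ln 5, i.e. α·1.609438 = (1−α)·0.510826.
So α/(1−α) = (0.510826)/(1.609438) = 0.317394, and α = 0.317394/1.317394 ≈ 0.241.

α ≈ 0.241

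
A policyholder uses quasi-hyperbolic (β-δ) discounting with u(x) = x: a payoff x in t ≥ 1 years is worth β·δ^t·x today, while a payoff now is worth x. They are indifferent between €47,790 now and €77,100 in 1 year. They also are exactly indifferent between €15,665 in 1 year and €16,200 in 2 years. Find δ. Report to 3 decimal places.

δ ≈ 0.967

From the later pair, β·δ^1·15665 = β·δ^2·16200; dividing through, δ = 15665/16200 = 0.96698.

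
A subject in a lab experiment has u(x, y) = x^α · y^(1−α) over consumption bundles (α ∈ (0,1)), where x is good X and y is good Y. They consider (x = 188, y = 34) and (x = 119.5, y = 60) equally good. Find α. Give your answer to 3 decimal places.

Indifference: 188^α · 34^(1−α) = 119.5^α · 60^(1−α).
Rearrange to (188/119.5)^α = (60/34)^(1−α) and take logs: α·0.453126 = (1−α)·0.567984.
With A = 0.453126 and B = 0.567984: α·A = (1−α)·B, so α = B/(A+B) = 0.567984/1.021110 ≈ 0.556.

α ≈ 0.556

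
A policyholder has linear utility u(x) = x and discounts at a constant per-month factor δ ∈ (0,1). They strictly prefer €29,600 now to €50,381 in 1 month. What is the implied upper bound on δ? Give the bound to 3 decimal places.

δ < 0.588

Under u(x) = x this choice says 29600 > δ·50381.
Dividing through by 50381 gives δ < 0.58752.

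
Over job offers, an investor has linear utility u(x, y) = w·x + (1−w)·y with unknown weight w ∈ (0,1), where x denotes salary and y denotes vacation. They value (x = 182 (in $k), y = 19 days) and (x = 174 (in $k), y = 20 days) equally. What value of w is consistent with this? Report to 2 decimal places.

Equating utilities: w·182 + (1−w)·19 = w·174 + (1−w)·20.
w·(182−174) = (1−w)·(20−19), i.e. w·8 = (1−w)·1.
So w/(1−w) = 1/8 = 0.1250, giving w = 1/(8+1) = 0.11.

w = 0.11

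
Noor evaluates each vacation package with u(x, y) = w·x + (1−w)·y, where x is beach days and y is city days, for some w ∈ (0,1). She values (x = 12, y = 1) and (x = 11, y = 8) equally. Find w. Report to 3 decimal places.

Equating utilities: w·12 + (1−w)·1 = w·11 + (1−w)·8.
Collecting terms: w·1 = (1−w)·7.
So w/(1−w) = 7/1 = 7.0000, giving w = 7/(1+7) = 0.875.

w = 0.875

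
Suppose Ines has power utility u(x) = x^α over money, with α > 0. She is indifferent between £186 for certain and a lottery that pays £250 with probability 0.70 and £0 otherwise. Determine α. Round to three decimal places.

The lottery's expected utility is 0.70·u(250) + 0.30·u(0) = 0.70·250^α (since u(0) = 0 for α > 0).
Setting u(186) equal to that: 186^α = 0.70·250^α ⇒ (186/250)^α = 0.70.
α = ln(0.70) / ln(186/250) = -0.356675/-0.295714 ≈ 1.206.

α ≈ 1.206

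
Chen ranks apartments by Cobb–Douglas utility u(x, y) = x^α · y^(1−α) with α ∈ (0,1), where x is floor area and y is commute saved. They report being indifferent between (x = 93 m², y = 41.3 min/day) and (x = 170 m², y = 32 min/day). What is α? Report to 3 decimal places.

α ≈ 0.297

Indifference: 93^α · 41.3^(1−α) = 170^α · 32^(1−α).
Rearrange to (93/170)^α = (32/41.3)^(1−α) and take logs: α·-0.603199 = (1−α)·-0.255127.
With A = -0.603199 and B = -0.255127: α·A = (1−α)·B, so α = B/(A+B) = -0.255127/-0.858326 ≈ 0.297.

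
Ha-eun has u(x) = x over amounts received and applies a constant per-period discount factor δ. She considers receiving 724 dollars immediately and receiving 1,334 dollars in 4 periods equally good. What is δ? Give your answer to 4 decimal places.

Equating discounted utilities: u(724) = δ^4·u(1334) ⇒ δ^4 = u(724)/u(1334).
With u(x) = x: δ^4 = 724/1334 = 0.54273.
So δ = 0.54273^(1/4) ≈ 0.8583.

δ ≈ 0.8583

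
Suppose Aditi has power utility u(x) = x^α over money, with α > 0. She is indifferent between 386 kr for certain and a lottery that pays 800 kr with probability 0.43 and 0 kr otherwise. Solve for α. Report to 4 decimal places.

α ≈ 1.1581

EU(lottery) = 0.43·800^α + 0.57·0 = 0.43·800^α.
Indifference: 386^α = 0.43·800^α, so (386/800)^α = 0.43.
α = ln(0.43) / ln(386/800) = -0.8439701/-0.7287744 ≈ 1.1581.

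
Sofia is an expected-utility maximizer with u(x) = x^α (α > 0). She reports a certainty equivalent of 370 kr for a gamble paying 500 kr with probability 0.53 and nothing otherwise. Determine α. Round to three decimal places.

The lottery's expected utility is 0.53·u(500) + 0.47·u(0) = 0.53·500^α (since u(0) = 0 for α > 0).
Setting u(370) equal to that: 370^α = 0.53·500^α ⇒ (370/500)^α = 0.53.
Take logs: α = ln 0.53 / ln(370/500) ≈ 2.10849.

α ≈ 2.108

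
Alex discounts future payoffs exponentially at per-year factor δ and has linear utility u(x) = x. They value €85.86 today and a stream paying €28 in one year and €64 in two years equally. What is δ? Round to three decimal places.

Equating present values: 85.86 = 28δ + 64δ².
So 64δ² + 28δ − 85.86 = 0.
By the quadratic formula (taking the positive root), δ = (−28 + √22764.16) / 128 ≈ 0.960.

δ ≈ 0.960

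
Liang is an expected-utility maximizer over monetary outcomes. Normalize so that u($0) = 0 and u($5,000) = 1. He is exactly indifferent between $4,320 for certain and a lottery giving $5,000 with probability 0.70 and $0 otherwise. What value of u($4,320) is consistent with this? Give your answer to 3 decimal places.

0.700

u($4,320) equals the lottery's expected utility: 0.70·1 + 0.30·0 = 0.70.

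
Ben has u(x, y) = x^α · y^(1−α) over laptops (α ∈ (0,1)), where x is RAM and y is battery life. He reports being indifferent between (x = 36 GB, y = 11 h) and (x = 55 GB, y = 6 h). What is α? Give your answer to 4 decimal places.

The Cobb–Douglas utilities coincide, so 36^α·11^(1−α) = 55^α·6^(1−α).
Rearrange to (36/55)^α = (6/11)^(1−α) and take logs: α·-0.4238142 = (1−α)·-0.6061358.
So α/(1−α) = (-0.6061358)/(-0.4238142) = 1.4301923, and α = 1.4301923/2.4301923 ≈ 0.5885.

α ≈ 0.5885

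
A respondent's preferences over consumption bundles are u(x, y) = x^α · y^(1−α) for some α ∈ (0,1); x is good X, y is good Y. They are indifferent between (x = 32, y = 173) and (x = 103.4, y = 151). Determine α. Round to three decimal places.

Indifference: 32^α · 173^(1−α) = 103.4^α · 151^(1−α).
(32/103.4)^α = (151/173)^(1−α); take logs: α·ln(32/103.4) = (1−α)·ln(151/173), i.e. α·-1.172869 = (1−α)·-0.136012.
Thus α·(-1.308881) = -0.136012, so α = -0.136012/-1.308881 ≈ 0.104.

α ≈ 0.104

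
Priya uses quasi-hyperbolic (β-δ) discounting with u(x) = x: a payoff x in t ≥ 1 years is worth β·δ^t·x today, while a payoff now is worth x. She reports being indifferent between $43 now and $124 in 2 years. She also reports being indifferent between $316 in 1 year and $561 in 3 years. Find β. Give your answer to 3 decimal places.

β ≈ 0.616

The second indifference involves only future payoffs, so β cancels: β·δ^1·316 = β·δ^3·561, giving δ^2 = 316/561 = 0.56328, so δ = 0.75052.
Substituting δ into 43 = β·δ^2·124: β = 43/(69.847) ≈ 0.616.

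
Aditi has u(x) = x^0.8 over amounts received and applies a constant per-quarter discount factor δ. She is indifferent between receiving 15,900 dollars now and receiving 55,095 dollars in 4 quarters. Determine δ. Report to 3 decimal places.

δ ≈ 0.780

Equating discounted utilities: u(15900) = δ^4·u(55095) ⇒ δ^4 = u(15900)/u(55095).
With u(x) = x^0.8: δ^4 = 15900^0.8/55095^0.8 = (15900/55095)^0.8 = 0.37002.
So δ = 0.37002^(1/4) ≈ 0.780.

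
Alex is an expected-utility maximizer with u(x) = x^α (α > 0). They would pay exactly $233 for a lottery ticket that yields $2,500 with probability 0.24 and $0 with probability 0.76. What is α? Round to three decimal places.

Since u(0) = 0, the lottery's EU is 0.24·2500^α.
Equating: 233^α = 0.24·2500^α, i.e. 0.0932^α = 0.24.
Taking logs: α·ln(233/2500) = ln(0.24), so α = -1.427116 / -2.373008 ≈ 0.601.

α ≈ 0.601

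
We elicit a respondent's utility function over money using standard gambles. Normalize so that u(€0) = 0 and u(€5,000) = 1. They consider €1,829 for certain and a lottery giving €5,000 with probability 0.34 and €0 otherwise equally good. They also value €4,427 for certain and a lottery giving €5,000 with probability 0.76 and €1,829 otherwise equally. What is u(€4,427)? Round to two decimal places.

From the first indifference, u(€1,829) = 0.34·u(€5,000) + 0.66·u(€0) = 0.34·1 + 0.66·0 = 0.34.
Then u(€4,427) = 0.76·u(€5,000) + 0.24·u(€1,829) = 0.76·1.00 + 0.24·0.34 = 0.8416.

0.84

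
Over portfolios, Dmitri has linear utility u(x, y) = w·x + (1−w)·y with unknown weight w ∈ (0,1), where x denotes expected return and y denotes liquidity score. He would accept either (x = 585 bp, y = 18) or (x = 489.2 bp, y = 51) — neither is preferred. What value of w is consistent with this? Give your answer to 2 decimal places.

w = 0.26

u(585,18) = u(489.2,51) means w·585 + (1−w)·18 = w·489.2 + (1−w)·51.
Rearranging, 95.8·w − 33·(1−w) = 0.
The marginal rate of substitution is 33/95.8, so w = 33/(95.8+33) = 0.26.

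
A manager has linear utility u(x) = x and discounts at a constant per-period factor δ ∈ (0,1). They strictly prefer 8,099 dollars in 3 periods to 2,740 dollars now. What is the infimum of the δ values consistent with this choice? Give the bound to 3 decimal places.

δ > 0.697

The preference means 2740 < δ^3·8099.
Dividing by 8099: δ^3 > 0.33831. Both sides are positive, so the cube root keeps the direction.
δ > (2740/8099)^(1/3) ≈ 0.697.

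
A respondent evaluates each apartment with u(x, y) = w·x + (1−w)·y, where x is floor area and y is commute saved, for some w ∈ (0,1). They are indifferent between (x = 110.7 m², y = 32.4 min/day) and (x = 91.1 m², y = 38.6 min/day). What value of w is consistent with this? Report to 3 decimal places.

Equating utilities: w·110.7 + (1−w)·32.4 = w·91.1 + (1−w)·38.6.
w·(110.7−91.1) = (1−w)·(38.6−32.4), i.e. w·19.6 = (1−w)·6.2.
So w/(1−w) = 6.2/19.6 = 0.3163, giving w = 6.2/(19.6+6.2) = 0.240.

w = 0.240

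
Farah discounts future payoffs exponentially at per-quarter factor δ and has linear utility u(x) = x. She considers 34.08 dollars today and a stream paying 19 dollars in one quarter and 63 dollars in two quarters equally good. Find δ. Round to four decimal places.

δ ≈ 0.6000

Equating present values: 34.08 = 19δ + 63δ².
Rearranged: 63δ² + 19δ − 34.08 = 0.
δ = (−19 + √(19² + 4·63·34.08)) / (2·63) = (−19 + √8949.16) / 126 ≈ 0.6000.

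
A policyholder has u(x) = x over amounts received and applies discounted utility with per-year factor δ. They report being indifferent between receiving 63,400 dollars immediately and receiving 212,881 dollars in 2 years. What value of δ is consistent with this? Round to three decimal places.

δ ≈ 0.546

Indifference means u(63400) = δ^2 · u(212881), so δ^2 = u(63400)/u(212881).
With u(x) = x: δ^2 = 63400/212881 = 0.29782.
Hence δ = (0.29782)^(1/2) = 0.54573.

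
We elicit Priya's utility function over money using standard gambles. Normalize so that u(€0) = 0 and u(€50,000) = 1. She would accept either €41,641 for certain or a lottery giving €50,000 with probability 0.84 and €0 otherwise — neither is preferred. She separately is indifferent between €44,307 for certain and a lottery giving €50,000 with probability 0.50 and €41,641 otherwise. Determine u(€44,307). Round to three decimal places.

0.920

First, u(€41,641) = 0.84·u(€50,000) + 0.16·u(€0) = 0.84.
The second indifference gives u(€44,307) = 0.50·u(€50,000) + 0.50·u(€41,641) = 0.50·1.00 + 0.50·0.84 = 0.9200.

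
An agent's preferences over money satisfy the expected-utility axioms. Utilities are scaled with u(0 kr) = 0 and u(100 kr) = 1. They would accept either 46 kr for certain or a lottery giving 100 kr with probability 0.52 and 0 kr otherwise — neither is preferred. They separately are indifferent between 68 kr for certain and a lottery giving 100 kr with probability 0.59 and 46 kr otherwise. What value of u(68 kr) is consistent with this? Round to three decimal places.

0.803

The first gamble pins u(46 kr): it must equal 0.52·1 + 0.48·0 = 0.52.
The second indifference gives u(68 kr) = 0.59·u(100 kr) + 0.41·u(46 kr) = 0.59·1.00 + 0.41·0.52 = 0.8032.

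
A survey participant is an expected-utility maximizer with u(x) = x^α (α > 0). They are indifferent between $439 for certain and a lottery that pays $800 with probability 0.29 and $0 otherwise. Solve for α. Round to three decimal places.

The lottery's expected utility is 0.29·u(800) + 0.71·u(0) = 0.29·800^α (since u(0) = 0 for α > 0).
Setting u(439) equal to that: 439^α = 0.29·800^α ⇒ (439/800)^α = 0.29.
α = ln(0.29) / ln(439/800) = -1.237874/-0.600112 ≈ 2.063.

α ≈ 2.063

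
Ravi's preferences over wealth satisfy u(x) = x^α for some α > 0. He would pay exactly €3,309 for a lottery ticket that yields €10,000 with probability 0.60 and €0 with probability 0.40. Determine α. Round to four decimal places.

α ≈ 0.4619

The lottery's expected utility is 0.60·u(10000) + 0.40·u(0) = 0.60·10000^α (since u(0) = 0 for α > 0).
Setting u(3309) equal to that: 3309^α = 0.60·10000^α ⇒ (3309/10000)^α = 0.60.
α = ln(0.60) / ln(3309/10000) = -0.5108256/-1.1059391 ≈ 0.4619.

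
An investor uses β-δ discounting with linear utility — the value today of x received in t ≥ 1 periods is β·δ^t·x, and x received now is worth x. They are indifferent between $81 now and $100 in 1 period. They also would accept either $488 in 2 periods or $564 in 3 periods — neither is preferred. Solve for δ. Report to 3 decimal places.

δ ≈ 0.865

From the later pair, β·δ^2·488 = β·δ^3·564; dividing through, δ = 488/564 = 0.86525.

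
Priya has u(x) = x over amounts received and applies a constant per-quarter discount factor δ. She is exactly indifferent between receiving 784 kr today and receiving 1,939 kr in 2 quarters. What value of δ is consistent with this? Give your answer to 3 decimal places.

δ ≈ 0.636

The payoff in 2 quarters is discounted by δ^2, so u(784) = δ^2·u(1939) and δ^2 = u(784)/u(1939).
With u(x) = x: δ^2 = 784/1939 = 0.40433.
Hence δ = (0.40433)^(1/2) = 0.63587.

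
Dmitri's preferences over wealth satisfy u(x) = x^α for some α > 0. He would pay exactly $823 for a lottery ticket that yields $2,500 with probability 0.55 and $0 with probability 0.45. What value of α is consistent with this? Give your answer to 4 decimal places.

Since u(0) = 0, the lottery's EU is 0.55·2500^α.
Equating: 823^α = 0.55·2500^α, i.e. 0.3292^α = 0.55.
Taking logs: α·ln(823/2500) = ln(0.55), so α = -0.5978370 / -1.1110898 ≈ 0.5381.

α ≈ 0.5381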